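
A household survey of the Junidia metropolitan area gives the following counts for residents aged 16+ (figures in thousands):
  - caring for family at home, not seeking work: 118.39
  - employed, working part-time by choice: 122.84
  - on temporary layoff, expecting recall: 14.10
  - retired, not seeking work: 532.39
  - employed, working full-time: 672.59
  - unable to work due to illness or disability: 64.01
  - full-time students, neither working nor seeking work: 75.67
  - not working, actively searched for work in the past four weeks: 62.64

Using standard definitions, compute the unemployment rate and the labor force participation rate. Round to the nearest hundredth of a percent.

Unemployment rate ≈ 8.80%; labor force participation rate ≈ 52.46%.

Employed = 122.84 + 672.59 = 795.43 thousand.
Unemployed = 14.10 + 62.64 = 76.74 thousand (jobless and actively searching, or on temporary layoff).
Labor force = 795.43 + 76.74 = 872.17 thousand.
Not in labor force = 118.39 + 532.39 + 64.01 + 75.67 = 790.46 thousand (those not working and not actively searching are outside the labor force).
Civilian working-age population = 872.17 + 790.46 = 1,662.63 thousand.
Unemployment rate = 76.74 / 872.17 = 8.80%.
Labor force participation rate = 872.17 / 1,662.63 = 52.46%.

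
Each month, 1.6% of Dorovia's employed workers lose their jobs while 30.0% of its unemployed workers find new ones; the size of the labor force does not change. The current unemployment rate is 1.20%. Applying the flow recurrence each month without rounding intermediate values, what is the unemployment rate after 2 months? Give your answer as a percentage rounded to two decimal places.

Unemployment rate after two months ≈ 3.26%.

With a fixed labor force, u_{t+1} = u_t + s·(1−u_t) − f·u_t = u_t·(1−s−f) + s.
Here 1−s−f = 0.684 and s = 0.016.
u_1 = 0.012000 × 0.684 + 0.016 = 0.024208.
u_2 = 0.024208 × 0.684 + 0.016 = 0.032558.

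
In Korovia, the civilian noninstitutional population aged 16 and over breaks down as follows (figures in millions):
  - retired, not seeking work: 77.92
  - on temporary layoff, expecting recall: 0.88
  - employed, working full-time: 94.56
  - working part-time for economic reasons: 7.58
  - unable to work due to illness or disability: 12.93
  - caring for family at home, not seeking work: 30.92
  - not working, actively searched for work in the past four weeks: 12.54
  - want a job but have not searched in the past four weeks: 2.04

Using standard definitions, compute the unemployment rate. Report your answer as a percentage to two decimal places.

Unemployment rate ≈ 11.61%.

Employed = 94.56 + 7.58 = 102.14 million (anyone who worked, including part-time for economic reasons, counts as employed).
Unemployed = 0.88 + 12.54 = 13.42 million (jobless and actively searching, or on temporary layoff).
Labor force = 102.14 + 13.42 = 115.56 million.
Unemployment rate = 13.42 / 115.56 = 11.61%.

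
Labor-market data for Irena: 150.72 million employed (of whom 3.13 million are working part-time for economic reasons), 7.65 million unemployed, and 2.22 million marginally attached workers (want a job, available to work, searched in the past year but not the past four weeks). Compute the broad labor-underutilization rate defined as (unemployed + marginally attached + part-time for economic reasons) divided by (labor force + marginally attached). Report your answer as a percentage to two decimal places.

Broad underutilization rate ≈ 8.10%.

Labor force = 150.72 + 7.65 = 158.37 million.
Numerator = 7.65 + 2.22 + 3.13 = 13.00 million.
Denominator = 158.37 + 2.22 = 160.59 million.
Broad rate = 13.00 / 160.59 = 8.10%.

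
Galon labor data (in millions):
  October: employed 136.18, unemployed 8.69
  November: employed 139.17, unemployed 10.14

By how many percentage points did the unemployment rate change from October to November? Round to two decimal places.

October: labor force = 136.18 + 8.69 = 144.87; u = 8.69/144.87 = 6.00%.
November: labor force = 139.17 + 10.14 = 149.31; u = 10.14/149.31 = 6.79%.
Change = 6.79% − 6.00% = +0.79 pp.

The unemployment rate changed by +0.79 percentage points.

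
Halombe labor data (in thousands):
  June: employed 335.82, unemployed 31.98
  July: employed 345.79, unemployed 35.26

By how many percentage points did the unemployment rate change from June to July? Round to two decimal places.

The unemployment rate changed by +0.56 percentage points.

June: labor force = 335.82 + 31.98 = 367.80; u = 31.98/367.80 = 8.69%.
July: labor force = 345.79 + 35.26 = 381.05; u = 35.26/381.05 = 9.25%.
Change = 9.25% − 8.69% = +0.56 pp.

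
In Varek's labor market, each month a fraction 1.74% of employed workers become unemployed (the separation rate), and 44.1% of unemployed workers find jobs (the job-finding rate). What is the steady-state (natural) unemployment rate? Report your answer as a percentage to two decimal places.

Steady-state unemployment rate ≈ 3.80%.

At steady state the flows balance: s·E = f·U, so U/(E+U) = s/(s+f).
u* = 1.74 / (1.74 + 44.1) = 1.74 / 45.84 = 3.80%.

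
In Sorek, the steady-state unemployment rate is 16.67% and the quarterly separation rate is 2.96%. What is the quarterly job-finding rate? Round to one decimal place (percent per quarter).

Job-finding rate ≈ 14.8% per quarter.

From u* = s/(s+f): f = s·(1−u)/u.
f = 2.96 × (1 − 0.1667) / 0.1667 = 2.4666 / 0.1667 ≈ 14.8% per quarter.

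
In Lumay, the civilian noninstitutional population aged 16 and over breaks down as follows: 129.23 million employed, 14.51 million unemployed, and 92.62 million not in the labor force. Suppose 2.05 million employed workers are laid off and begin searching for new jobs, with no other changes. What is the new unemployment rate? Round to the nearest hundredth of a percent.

New unemployment rate ≈ 11.52%.

Initially, labor force = 129.23 + 14.51 = 143.74 million, so u = 14.51/143.74 = 10.09%.
After the change, employed falls and unemployed rises by 2.05; labor force unchanged → E = 127.18, U = 16.56, labor force = 143.74 million.
New unemployment rate = 16.56 / 143.74 = 11.52%.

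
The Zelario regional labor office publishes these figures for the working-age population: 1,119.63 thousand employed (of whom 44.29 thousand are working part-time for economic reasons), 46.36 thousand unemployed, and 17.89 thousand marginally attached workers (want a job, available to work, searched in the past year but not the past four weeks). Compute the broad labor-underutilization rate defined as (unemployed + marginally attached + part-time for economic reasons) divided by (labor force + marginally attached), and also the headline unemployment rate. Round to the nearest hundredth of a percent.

Broad underutilization rate ≈ 9.17%; headline unemployment rate ≈ 3.98%.

Labor force = 1,119.63 + 46.36 = 1,165.99 thousand.
Numerator = 46.36 + 17.89 + 44.29 = 108.54 thousand.
Denominator = 1,165.99 + 17.89 = 1,183.88 thousand.
Broad rate = 108.54 / 1,183.88 = 9.17%.
Headline unemployment rate = 46.36 / 1,165.99 = 3.98%.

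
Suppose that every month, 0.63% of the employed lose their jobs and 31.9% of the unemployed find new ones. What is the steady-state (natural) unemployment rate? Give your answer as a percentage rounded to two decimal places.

Steady-state unemployment rate ≈ 1.94%.

At steady state the flows balance: s·E = f·U, so U/(E+U) = s/(s+f).
u* = 0.63 / (0.63 + 31.9) = 0.63 / 32.53 = 1.94%.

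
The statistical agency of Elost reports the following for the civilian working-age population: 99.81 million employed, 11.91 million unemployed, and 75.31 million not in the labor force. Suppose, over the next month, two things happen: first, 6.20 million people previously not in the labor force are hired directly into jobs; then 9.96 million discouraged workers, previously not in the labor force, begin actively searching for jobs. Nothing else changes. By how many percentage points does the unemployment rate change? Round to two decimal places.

Initially, labor force = 99.81 + 11.91 = 111.72 million, so u = 11.91/111.72 = 10.66%.
After the first change, employed and labor force both rise by 6.20; unemployed unchanged → E = 106.01, U = 11.91, labor force = 117.92 million.
After the second change, unemployed and labor force both rise by 9.96 → E = 106.01, U = 21.87, labor force = 127.88 million.
New unemployment rate = 21.87 / 127.88 = 17.10%.
Change = 17.10% − 10.66% = +6.44 percentage points.

The unemployment rate changes by +6.44 percentage points.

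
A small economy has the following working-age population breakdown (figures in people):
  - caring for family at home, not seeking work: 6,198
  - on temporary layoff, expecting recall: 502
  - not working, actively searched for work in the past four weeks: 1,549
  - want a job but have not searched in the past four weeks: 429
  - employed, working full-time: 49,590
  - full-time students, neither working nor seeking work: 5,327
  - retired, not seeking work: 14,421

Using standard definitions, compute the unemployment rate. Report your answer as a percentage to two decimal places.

Unemployment rate ≈ 3.97%.

Employed = 49,590.
Unemployed = 502 + 1,549 = 2,051 (jobless and actively searching, or on temporary layoff).
Labor force = 49,590 + 2,051 = 51,641.
Unemployment rate = 2,051 / 51,641 = 3.97%.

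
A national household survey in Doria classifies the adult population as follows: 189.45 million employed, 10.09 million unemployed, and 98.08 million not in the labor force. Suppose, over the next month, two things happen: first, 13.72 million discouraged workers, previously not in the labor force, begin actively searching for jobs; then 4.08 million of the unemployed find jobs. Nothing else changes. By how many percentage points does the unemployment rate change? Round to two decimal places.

The unemployment rate changes by +4.19 percentage points.

Initially, labor force = 189.45 + 10.09 = 199.54 million, so u = 10.09/199.54 = 5.06%.
After the first change, unemployed and labor force both rise by 13.72 → E = 189.45, U = 23.81, labor force = 213.26 million.
After the second change, unemployed falls and employed rises by 4.08; labor force unchanged → E = 193.53, U = 19.73, labor force = 213.26 million.
New unemployment rate = 19.73 / 213.26 = 9.25%.
Change = 9.25% − 5.06% = +4.19 percentage points.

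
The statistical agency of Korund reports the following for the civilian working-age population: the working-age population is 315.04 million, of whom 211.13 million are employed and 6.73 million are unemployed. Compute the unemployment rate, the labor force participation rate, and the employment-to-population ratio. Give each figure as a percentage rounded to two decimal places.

Labor force = employed + unemployed = 211.13 + 6.73 = 217.86 million.
Unemployment rate = 6.73 / 217.86 = 3.09%.
Labor force participation rate = 217.86 / 315.04 = 69.15%.
Employment-population ratio = 211.13 / 315.04 = 67.02%.

Unemployment rate ≈ 3.09%; labor force participation rate ≈ 69.15%; employment-population ratio ≈ 67.02%.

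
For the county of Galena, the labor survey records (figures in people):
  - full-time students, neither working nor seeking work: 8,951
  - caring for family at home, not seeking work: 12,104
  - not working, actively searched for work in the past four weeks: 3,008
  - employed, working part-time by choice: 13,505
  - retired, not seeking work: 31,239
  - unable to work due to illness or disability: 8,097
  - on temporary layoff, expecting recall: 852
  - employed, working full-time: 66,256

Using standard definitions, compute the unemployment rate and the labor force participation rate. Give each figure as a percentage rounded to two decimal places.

Unemployment rate ≈ 4.62%; labor force participation rate ≈ 58.07%.

Employed = 13,505 + 66,256 = 79,761.
Unemployed = 3,008 + 852 = 3,860 (jobless and actively searching, or on temporary layoff).
Labor force = 79,761 + 3,860 = 83,621.
Not in labor force = 8,951 + 12,104 + 31,239 + 8,097 = 60,391 (those not working and not actively searching are outside the labor force).
Civilian working-age population = 83,621 + 60,391 = 144,012.
Unemployment rate = 3,860 / 83,621 = 4.62%.
Labor force participation rate = 83,621 / 144,012 = 58.07%.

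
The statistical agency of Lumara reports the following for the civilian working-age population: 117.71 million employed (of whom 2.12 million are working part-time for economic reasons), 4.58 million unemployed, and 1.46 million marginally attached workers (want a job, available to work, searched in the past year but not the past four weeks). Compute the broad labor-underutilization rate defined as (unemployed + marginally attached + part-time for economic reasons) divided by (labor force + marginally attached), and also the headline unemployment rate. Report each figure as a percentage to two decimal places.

Broad underutilization rate ≈ 6.59%; headline unemployment rate ≈ 3.75%.

Labor force = 117.71 + 4.58 = 122.29 million.
Numerator = 4.58 + 1.46 + 2.12 = 8.16 million.
Denominator = 122.29 + 1.46 = 123.75 million.
Broad rate = 8.16 / 123.75 = 6.59%.
Headline unemployment rate = 4.58 / 122.29 = 3.75%.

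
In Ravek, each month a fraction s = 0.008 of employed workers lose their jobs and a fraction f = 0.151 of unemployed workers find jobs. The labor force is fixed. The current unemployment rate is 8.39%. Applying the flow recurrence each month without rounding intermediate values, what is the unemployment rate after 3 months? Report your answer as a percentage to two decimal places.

Unemployment rate after three months ≈ 7.03%.

With a fixed labor force, u_{t+1} = u_t + s·(1−u_t) − f·u_t = u_t·(1−s−f) + s.
Here 1−s−f = 0.841 and s = 0.008.
u_1 = 0.083900 × 0.841 + 0.008 = 0.078560.
u_2 = 0.078560 × 0.841 + 0.008 = 0.074069.
u_3 = 0.074069 × 0.841 + 0.008 = 0.070292.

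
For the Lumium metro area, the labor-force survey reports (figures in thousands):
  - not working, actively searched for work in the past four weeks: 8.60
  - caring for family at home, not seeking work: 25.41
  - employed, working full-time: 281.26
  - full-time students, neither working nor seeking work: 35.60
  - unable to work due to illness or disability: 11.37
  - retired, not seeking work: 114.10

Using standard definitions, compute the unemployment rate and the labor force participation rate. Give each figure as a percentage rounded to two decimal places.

Unemployment rate ≈ 2.97%; labor force participation rate ≈ 60.85%.

Employed = 281.26 thousand.
Unemployed = 8.60 thousand.
Labor force = 281.26 + 8.60 = 289.86 thousand.
Not in labor force = 25.41 + 35.60 + 11.37 + 114.10 = 186.48 thousand (those not working and not actively searching are outside the labor force).
Civilian working-age population = 289.86 + 186.48 = 476.34 thousand.
Unemployment rate = 8.60 / 289.86 = 2.97%.
Labor force participation rate = 289.86 / 476.34 = 60.85%.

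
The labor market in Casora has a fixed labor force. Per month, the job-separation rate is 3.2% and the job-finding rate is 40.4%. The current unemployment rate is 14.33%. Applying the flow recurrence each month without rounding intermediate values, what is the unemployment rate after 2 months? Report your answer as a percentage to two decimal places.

Unemployment rate after two months ≈ 9.56%.

With a fixed labor force, u_{t+1} = u_t + s·(1−u_t) − f·u_t = u_t·(1−s−f) + s.
Here 1−s−f = 0.564 and s = 0.032.
u_1 = 0.143300 × 0.564 + 0.032 = 0.112821.
u_2 = 0.112821 × 0.564 + 0.032 = 0.095631.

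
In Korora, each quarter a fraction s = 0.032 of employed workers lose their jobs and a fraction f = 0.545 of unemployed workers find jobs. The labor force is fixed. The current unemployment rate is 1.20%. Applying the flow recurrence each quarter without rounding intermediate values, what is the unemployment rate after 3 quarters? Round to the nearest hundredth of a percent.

Unemployment rate after three quarters ≈ 5.22%.

With a fixed labor force, u_{t+1} = u_t + s·(1−u_t) − f·u_t = u_t·(1−s−f) + s.
Here 1−s−f = 0.423 and s = 0.032.
u_1 = 0.012000 × 0.423 + 0.032 = 0.037076.
u_2 = 0.037076 × 0.423 + 0.032 = 0.047683.
u_3 = 0.047683 × 0.423 + 0.032 = 0.052170.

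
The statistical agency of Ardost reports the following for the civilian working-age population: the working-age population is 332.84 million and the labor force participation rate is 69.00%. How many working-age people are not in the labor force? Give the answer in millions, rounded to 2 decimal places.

Share not in the labor force = 1 − 0.6900 = 0.3100.
Not in labor force = 0.3100 × 332.84 ≈ 103.18 million.

About 103.18 million are not in the labor force.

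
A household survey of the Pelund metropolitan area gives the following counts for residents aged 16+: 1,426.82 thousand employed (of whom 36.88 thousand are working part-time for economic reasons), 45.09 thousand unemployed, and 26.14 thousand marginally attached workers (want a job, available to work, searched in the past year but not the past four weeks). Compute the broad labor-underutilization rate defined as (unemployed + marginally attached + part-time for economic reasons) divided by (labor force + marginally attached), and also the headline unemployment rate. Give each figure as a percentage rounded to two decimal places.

Broad underutilization rate ≈ 7.22%; headline unemployment rate ≈ 3.06%.

Labor force = 1,426.82 + 45.09 = 1,471.91 thousand.
Numerator = 45.09 + 26.14 + 36.88 = 108.11 thousand.
Denominator = 1,471.91 + 26.14 = 1,498.05 thousand.
Broad rate = 108.11 / 1,498.05 = 7.22%.
Headline unemployment rate = 45.09 / 1,471.91 = 3.06%.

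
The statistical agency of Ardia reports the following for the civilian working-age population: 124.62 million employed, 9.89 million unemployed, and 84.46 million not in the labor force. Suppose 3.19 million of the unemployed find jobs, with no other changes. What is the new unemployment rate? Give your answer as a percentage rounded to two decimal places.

New unemployment rate ≈ 4.98%.

Initially, labor force = 124.62 + 9.89 = 134.51 million, so u = 9.89/134.51 = 7.35%.
After the change, unemployed falls and employed rises by 3.19; labor force unchanged → E = 127.81, U = 6.70, labor force = 134.51 million.
New unemployment rate = 6.70 / 134.51 = 4.98%.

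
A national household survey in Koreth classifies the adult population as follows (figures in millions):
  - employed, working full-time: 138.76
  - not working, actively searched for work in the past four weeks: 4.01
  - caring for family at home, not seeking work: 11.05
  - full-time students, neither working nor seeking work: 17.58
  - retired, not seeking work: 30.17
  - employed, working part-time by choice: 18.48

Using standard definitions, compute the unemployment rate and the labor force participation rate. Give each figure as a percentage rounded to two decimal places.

Employed = 138.76 + 18.48 = 157.24 million.
Unemployed = 4.01 million.
Labor force = 157.24 + 4.01 = 161.25 million.
Not in labor force = 11.05 + 17.58 + 30.17 = 58.80 million (those not working and not actively searching are outside the labor force).
Civilian working-age population = 161.25 + 58.80 = 220.05 million.
Unemployment rate = 4.01 / 161.25 = 2.49%.
Labor force participation rate = 161.25 / 220.05 = 73.28%.

Unemployment rate ≈ 2.49%; labor force participation rate ≈ 73.28%.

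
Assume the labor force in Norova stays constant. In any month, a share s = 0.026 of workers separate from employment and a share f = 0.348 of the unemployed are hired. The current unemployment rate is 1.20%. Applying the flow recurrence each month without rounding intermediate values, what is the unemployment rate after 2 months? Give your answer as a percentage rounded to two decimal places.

With a fixed labor force, u_{t+1} = u_t + s·(1−u_t) − f·u_t = u_t·(1−s−f) + s.
Here 1−s−f = 0.626 and s = 0.026.
u_1 = 0.012000 × 0.626 + 0.026 = 0.033512.
u_2 = 0.033512 × 0.626 + 0.026 = 0.046979.

Unemployment rate after two months ≈ 4.70%.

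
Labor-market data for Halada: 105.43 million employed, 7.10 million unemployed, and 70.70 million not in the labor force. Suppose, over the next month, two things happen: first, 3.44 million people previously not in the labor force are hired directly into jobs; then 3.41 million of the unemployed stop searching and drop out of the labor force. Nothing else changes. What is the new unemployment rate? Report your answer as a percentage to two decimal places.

Initially, labor force = 105.43 + 7.10 = 112.53 million, so u = 7.10/112.53 = 6.31%.
After the first change, employed and labor force both rise by 3.44; unemployed unchanged → E = 108.87, U = 7.10, labor force = 115.97 million.
After the second change, unemployed and labor force both fall by 3.41 → E = 108.87, U = 3.69, labor force = 112.56 million.
New unemployment rate = 3.69 / 112.56 = 3.28%.

New unemployment rate ≈ 3.28%.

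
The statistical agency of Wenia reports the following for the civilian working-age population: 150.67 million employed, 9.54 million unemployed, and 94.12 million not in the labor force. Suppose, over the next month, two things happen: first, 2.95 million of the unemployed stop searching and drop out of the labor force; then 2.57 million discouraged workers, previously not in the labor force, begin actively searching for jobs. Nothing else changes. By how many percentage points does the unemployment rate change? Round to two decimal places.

Initially, labor force = 150.67 + 9.54 = 160.21 million, so u = 9.54/160.21 = 5.95%.
After the first change, unemployed and labor force both fall by 2.95 → E = 150.67, U = 6.59, labor force = 157.26 million.
After the second change, unemployed and labor force both rise by 2.57 → E = 150.67, U = 9.16, labor force = 159.83 million.
New unemployment rate = 9.16 / 159.83 = 5.73%.
Change = 5.73% − 5.95% = −0.22 percentage points.

The unemployment rate changes by −0.22 percentage points.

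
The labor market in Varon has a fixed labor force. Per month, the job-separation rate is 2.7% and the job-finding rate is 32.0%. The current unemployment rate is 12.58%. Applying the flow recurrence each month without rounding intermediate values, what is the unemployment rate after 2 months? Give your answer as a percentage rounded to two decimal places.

Unemployment rate after two months ≈ 9.83%.

With a fixed labor force, u_{t+1} = u_t + s·(1−u_t) − f·u_t = u_t·(1−s−f) + s.
Here 1−s−f = 0.653 and s = 0.027.
u_1 = 0.125800 × 0.653 + 0.027 = 0.109147.
u_2 = 0.109147 × 0.653 + 0.027 = 0.098273.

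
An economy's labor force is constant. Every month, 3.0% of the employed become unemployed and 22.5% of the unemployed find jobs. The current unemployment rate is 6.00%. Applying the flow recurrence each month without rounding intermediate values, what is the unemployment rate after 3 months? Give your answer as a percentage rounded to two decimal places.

With a fixed labor force, u_{t+1} = u_t + s·(1−u_t) − f·u_t = u_t·(1−s−f) + s.
Here 1−s−f = 0.745 and s = 0.030.
u_1 = 0.060000 × 0.745 + 0.030 = 0.074700.
u_2 = 0.074700 × 0.745 + 0.030 = 0.085651.
u_3 = 0.085651 × 0.745 + 0.030 = 0.093810.

Unemployment rate after three months ≈ 9.38%.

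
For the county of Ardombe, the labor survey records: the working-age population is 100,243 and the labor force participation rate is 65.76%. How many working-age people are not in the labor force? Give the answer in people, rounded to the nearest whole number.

Share not in the labor force = 1 − 0.6576 = 0.3424.
Not in labor force = 0.3424 × 100,243 ≈ 34,323.

About 34,323 are not in the labor force.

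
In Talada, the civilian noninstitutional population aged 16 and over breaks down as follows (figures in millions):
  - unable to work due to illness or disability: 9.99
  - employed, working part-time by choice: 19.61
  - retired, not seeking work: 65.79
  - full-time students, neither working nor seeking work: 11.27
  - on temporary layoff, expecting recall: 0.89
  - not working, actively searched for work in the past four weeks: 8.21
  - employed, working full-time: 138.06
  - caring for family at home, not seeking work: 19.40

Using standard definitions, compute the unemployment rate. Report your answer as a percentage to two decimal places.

Employed = 19.61 + 138.06 = 157.67 million.
Unemployed = 0.89 + 8.21 = 9.10 million (jobless and actively searching, or on temporary layoff).
Labor force = 157.67 + 9.10 = 166.77 million.
Unemployment rate = 9.10 / 166.77 = 5.46%.

Unemployment rate ≈ 5.46%.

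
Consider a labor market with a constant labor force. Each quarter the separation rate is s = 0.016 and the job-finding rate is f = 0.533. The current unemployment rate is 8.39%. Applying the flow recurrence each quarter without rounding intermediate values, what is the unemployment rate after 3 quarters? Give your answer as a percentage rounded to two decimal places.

With a fixed labor force, u_{t+1} = u_t + s·(1−u_t) − f·u_t = u_t·(1−s−f) + s.
Here 1−s−f = 0.451 and s = 0.016.
u_1 = 0.083900 × 0.451 + 0.016 = 0.053839.
u_2 = 0.053839 × 0.451 + 0.016 = 0.040281.
u_3 = 0.040281 × 0.451 + 0.016 = 0.034167.

Unemployment rate after three quarters ≈ 3.42%.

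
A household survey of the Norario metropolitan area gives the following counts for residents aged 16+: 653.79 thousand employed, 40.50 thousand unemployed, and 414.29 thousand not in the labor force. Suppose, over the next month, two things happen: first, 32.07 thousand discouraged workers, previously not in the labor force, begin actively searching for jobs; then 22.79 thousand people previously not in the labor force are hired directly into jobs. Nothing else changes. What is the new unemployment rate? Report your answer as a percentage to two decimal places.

New unemployment rate ≈ 9.69%.

Initially, labor force = 653.79 + 40.50 = 694.29 thousand, so u = 40.50/694.29 = 5.83%.
After the first change, unemployed and labor force both rise by 32.07 → E = 653.79, U = 72.57, labor force = 726.36 thousand.
After the second change, employed and labor force both rise by 22.79; unemployed unchanged → E = 676.58, U = 72.57, labor force = 749.15 thousand.
New unemployment rate = 72.57 / 749.15 = 9.69%.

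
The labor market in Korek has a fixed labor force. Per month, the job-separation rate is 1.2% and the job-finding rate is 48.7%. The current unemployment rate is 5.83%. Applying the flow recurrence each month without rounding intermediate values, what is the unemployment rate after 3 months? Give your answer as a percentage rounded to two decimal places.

Unemployment rate after three months ≈ 2.84%.

With a fixed labor force, u_{t+1} = u_t + s·(1−u_t) − f·u_t = u_t·(1−s−f) + s.
Here 1−s−f = 0.501 and s = 0.012.
u_1 = 0.058300 × 0.501 + 0.012 = 0.041208.
u_2 = 0.041208 × 0.501 + 0.012 = 0.032645.
u_3 = 0.032645 × 0.501 + 0.012 = 0.028355.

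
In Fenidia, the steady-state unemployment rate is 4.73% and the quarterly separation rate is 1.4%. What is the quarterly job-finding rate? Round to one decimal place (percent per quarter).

Job-finding rate ≈ 28.2% per quarter.

From u* = s/(s+f): f = s·(1−u)/u.
f = 1.4 × (1 − 0.0473) / 0.0473 = 1.3338 / 0.0473 ≈ 28.2% per quarter.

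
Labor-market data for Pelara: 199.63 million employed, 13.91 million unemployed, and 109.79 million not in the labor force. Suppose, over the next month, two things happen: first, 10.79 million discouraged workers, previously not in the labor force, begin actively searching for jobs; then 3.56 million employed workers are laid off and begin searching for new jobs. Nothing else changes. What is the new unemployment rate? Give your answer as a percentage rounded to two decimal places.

New unemployment rate ≈ 12.60%.

Initially, labor force = 199.63 + 13.91 = 213.54 million, so u = 13.91/213.54 = 6.51%.
After the first change, unemployed and labor force both rise by 10.79 → E = 199.63, U = 24.70, labor force = 224.33 million.
After the second change, employed falls and unemployed rises by 3.56; labor force unchanged → E = 196.07, U = 28.26, labor force = 224.33 million.
New unemployment rate = 28.26 / 224.33 = 12.60%.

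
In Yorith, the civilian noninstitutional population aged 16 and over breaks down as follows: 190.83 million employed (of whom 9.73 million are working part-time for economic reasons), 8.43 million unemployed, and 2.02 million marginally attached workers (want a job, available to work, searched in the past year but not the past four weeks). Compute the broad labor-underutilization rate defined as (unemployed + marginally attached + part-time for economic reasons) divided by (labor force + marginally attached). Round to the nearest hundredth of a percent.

Broad underutilization rate ≈ 10.03%.

Labor force = 190.83 + 8.43 = 199.26 million.
Numerator = 8.43 + 2.02 + 9.73 = 20.18 million.
Denominator = 199.26 + 2.02 = 201.28 million.
Broad rate = 20.18 / 201.28 = 10.03%.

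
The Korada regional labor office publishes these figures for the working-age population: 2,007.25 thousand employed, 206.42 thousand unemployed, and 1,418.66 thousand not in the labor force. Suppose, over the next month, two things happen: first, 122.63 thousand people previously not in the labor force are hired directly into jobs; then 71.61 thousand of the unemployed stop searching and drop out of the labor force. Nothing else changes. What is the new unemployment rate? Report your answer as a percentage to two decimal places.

New unemployment rate ≈ 5.95%.

Initially, labor force = 2,007.25 + 206.42 = 2,213.67 thousand, so u = 206.42/2,213.67 = 9.32%.
After the first change, employed and labor force both rise by 122.63; unemployed unchanged → E = 2,129.88, U = 206.42, labor force = 2,336.30 thousand.
After the second change, unemployed and labor force both fall by 71.61 → E = 2,129.88, U = 134.81, labor force = 2,264.69 thousand.
New unemployment rate = 134.81 / 2,264.69 = 5.95%.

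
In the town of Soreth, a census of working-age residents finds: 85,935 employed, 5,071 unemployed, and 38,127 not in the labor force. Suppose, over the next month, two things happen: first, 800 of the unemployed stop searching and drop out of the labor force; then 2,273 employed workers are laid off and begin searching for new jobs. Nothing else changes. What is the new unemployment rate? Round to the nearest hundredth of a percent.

New unemployment rate ≈ 7.25%.

Initially, labor force = 85,935 + 5,071 = 91,006, so u = 5,071/91,006 = 5.57%.
After the first change, unemployed and labor force both fall by 800 → E = 85,935, U = 4,271, labor force = 90,206.
After the second change, employed falls and unemployed rises by 2,273; labor force unchanged → E = 83,662, U = 6,544, labor force = 90,206.
New unemployment rate = 6,544 / 90,206 = 7.25%.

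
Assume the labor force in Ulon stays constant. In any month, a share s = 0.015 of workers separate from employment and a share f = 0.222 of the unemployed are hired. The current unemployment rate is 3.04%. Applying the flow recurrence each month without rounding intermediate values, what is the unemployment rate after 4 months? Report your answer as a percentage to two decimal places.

Unemployment rate after four months ≈ 5.21%.

With a fixed labor force, u_{t+1} = u_t + s·(1−u_t) − f·u_t = u_t·(1−s−f) + s.
Here 1−s−f = 0.763 and s = 0.015.
u_1 = 0.030400 × 0.763 + 0.015 = 0.038195.
u_2 = 0.038195 × 0.763 + 0.015 = 0.044143.
u_3 = 0.044143 × 0.763 + 0.015 = 0.048681.
u_4 = 0.048681 × 0.763 + 0.015 = 0.052144.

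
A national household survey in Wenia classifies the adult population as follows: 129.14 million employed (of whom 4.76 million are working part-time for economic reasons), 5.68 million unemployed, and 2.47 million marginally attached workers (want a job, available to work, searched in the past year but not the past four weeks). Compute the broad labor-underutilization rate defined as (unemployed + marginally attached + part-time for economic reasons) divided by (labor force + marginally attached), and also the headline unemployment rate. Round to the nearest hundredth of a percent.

Labor force = 129.14 + 5.68 = 134.82 million.
Numerator = 5.68 + 2.47 + 4.76 = 12.91 million.
Denominator = 134.82 + 2.47 = 137.29 million.
Broad rate = 12.91 / 137.29 = 9.40%.
Headline unemployment rate = 5.68 / 134.82 = 4.21%.

Broad underutilization rate ≈ 9.40%; headline unemployment rate ≈ 4.21%.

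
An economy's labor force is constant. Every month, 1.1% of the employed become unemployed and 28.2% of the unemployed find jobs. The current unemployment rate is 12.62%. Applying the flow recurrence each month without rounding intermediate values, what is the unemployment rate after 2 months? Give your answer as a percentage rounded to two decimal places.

With a fixed labor force, u_{t+1} = u_t + s·(1−u_t) − f·u_t = u_t·(1−s−f) + s.
Here 1−s−f = 0.707 and s = 0.011.
u_1 = 0.126200 × 0.707 + 0.011 = 0.100223.
u_2 = 0.100223 × 0.707 + 0.011 = 0.081858.

Unemployment rate after two months ≈ 8.19%.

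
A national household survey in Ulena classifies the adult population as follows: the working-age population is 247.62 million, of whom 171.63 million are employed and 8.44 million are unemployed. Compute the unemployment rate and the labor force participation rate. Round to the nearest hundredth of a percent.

Unemployment rate ≈ 4.69%; labor force participation rate ≈ 72.72%.

Labor force = employed + unemployed = 171.63 + 8.44 = 180.07 million.
Unemployment rate = 8.44 / 180.07 = 4.69%.
Labor force participation rate = 180.07 / 247.62 = 72.72%.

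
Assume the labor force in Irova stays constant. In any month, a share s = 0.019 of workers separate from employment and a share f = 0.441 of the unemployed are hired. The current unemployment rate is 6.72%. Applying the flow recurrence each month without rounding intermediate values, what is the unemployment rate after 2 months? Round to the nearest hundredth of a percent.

With a fixed labor force, u_{t+1} = u_t + s·(1−u_t) − f·u_t = u_t·(1−s−f) + s.
Here 1−s−f = 0.540 and s = 0.019.
u_1 = 0.067200 × 0.540 + 0.019 = 0.055288.
u_2 = 0.055288 × 0.540 + 0.019 = 0.048856.

Unemployment rate after two months ≈ 4.89%.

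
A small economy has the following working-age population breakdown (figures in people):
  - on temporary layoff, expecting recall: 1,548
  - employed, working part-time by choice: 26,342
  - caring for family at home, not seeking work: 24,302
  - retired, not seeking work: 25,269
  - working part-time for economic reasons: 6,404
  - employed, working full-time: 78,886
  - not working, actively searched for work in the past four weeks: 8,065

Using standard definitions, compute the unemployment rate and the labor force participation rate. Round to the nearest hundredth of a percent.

Employed = 26,342 + 6,404 + 78,886 = 111,632 (anyone who worked, including part-time for economic reasons, counts as employed).
Unemployed = 1,548 + 8,065 = 9,613 (jobless and actively searching, or on temporary layoff).
Labor force = 111,632 + 9,613 = 121,245.
Not in labor force = 24,302 + 25,269 = 49,571 (those not working and not actively searching are outside the labor force).
Civilian working-age population = 121,245 + 49,571 = 170,816.
Unemployment rate = 9,613 / 121,245 = 7.93%.
Labor force participation rate = 121,245 / 170,816 = 70.98%.

Unemployment rate ≈ 7.93%; labor force participation rate ≈ 70.98%.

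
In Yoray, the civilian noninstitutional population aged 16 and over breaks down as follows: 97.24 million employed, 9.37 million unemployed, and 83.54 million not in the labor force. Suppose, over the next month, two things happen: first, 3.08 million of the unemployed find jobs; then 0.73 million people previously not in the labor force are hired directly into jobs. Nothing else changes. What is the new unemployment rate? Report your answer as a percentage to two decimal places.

New unemployment rate ≈ 5.86%.

Initially, labor force = 97.24 + 9.37 = 106.61 million, so u = 9.37/106.61 = 8.79%.
After the first change, unemployed falls and employed rises by 3.08; labor force unchanged → E = 100.32, U = 6.29, labor force = 106.61 million.
After the second change, employed and labor force both rise by 0.73; unemployed unchanged → E = 101.05, U = 6.29, labor force = 107.34 million.
New unemployment rate = 6.29 / 107.34 = 5.86%.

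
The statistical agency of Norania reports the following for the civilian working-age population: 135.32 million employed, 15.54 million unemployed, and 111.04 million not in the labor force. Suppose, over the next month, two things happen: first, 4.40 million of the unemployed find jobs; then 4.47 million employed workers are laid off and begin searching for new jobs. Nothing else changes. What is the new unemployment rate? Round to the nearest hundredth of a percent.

New unemployment rate ≈ 10.35%.

Initially, labor force = 135.32 + 15.54 = 150.86 million, so u = 15.54/150.86 = 10.30%.
After the first change, unemployed falls and employed rises by 4.40; labor force unchanged → E = 139.72, U = 11.14, labor force = 150.86 million.
After the second change, employed falls and unemployed rises by 4.47; labor force unchanged → E = 135.25, U = 15.61, labor force = 150.86 million.
New unemployment rate = 15.61 / 150.86 = 10.35%.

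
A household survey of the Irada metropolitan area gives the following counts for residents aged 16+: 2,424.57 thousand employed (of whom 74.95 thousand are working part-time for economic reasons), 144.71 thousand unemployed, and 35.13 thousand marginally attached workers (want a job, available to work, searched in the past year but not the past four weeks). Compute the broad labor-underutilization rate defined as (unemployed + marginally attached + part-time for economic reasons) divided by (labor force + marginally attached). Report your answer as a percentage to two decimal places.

Broad underutilization rate ≈ 9.78%.

Labor force = 2,424.57 + 144.71 = 2,569.28 thousand.
Numerator = 144.71 + 35.13 + 74.95 = 254.79 thousand.
Denominator = 2,569.28 + 35.13 = 2,604.41 thousand.
Broad rate = 254.79 / 2,604.41 = 9.78%.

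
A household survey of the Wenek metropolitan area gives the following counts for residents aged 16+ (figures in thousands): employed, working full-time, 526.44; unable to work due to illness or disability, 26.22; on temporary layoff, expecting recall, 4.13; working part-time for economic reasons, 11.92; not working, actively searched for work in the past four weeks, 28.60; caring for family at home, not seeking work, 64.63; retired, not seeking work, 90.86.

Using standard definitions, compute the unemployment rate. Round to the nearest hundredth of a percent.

Employed = 526.44 + 11.92 = 538.36 thousand (anyone who worked, including part-time for economic reasons, counts as employed).
Unemployed = 4.13 + 28.60 = 32.73 thousand (jobless and actively searching, or on temporary layoff).
Labor force = 538.36 + 32.73 = 571.09 thousand.
Unemployment rate = 32.73 / 571.09 = 5.73%.

Unemployment rate ≈ 5.73%.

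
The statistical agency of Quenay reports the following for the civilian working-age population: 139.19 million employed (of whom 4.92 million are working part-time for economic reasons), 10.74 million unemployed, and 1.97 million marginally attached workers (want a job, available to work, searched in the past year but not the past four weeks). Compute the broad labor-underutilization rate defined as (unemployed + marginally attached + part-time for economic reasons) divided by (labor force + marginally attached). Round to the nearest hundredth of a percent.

Labor force = 139.19 + 10.74 = 149.93 million.
Numerator = 10.74 + 1.97 + 4.92 = 17.63 million.
Denominator = 149.93 + 1.97 = 151.90 million.
Broad rate = 17.63 / 151.90 = 11.61%.

Broad underutilization rate ≈ 11.61%.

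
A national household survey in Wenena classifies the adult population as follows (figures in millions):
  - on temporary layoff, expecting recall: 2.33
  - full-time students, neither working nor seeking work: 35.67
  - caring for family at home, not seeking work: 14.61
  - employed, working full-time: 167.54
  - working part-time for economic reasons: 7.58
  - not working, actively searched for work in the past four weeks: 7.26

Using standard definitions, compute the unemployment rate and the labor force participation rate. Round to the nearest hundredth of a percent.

Employed = 167.54 + 7.58 = 175.12 million (anyone who worked, including part-time for economic reasons, counts as employed).
Unemployed = 2.33 + 7.26 = 9.59 million (jobless and actively searching, or on temporary layoff).
Labor force = 175.12 + 9.59 = 184.71 million.
Not in labor force = 35.67 + 14.61 = 50.28 million (those not working and not actively searching are outside the labor force).
Civilian working-age population = 184.71 + 50.28 = 234.99 million.
Unemployment rate = 9.59 / 184.71 = 5.19%.
Labor force participation rate = 184.71 / 234.99 = 78.60%.

Unemployment rate ≈ 5.19%; labor force participation rate ≈ 78.60%.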